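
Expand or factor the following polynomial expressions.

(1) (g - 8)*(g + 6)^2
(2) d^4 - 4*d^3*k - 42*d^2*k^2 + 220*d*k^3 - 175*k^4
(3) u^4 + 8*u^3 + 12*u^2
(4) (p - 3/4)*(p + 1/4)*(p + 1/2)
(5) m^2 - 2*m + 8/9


(1) = g^3 + 4*g^2 - 60*g - 288
(2) = (d - 5*k)^2*(d - k)*(d + 7*k)
(3) = u^2*(u + 2)*(u + 6)
(4) = p^3 - 7*p/16 - 3/32
(5) = (m - 4/3)*(m - 2/3)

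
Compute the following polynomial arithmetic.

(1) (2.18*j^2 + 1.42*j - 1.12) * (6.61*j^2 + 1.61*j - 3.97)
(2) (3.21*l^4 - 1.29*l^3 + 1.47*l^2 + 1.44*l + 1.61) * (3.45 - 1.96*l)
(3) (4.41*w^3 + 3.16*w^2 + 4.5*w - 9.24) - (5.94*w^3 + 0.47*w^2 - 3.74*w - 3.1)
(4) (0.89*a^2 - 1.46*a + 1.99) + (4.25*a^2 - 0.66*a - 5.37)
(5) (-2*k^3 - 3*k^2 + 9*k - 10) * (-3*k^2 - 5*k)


(1) = 14.4098*j^4 + 12.896*j^3 - 13.7716*j^2 - 7.4406*j + 4.4464
(2) = -6.2916*l^5 + 13.6029*l^4 - 7.3317*l^3 + 2.2491*l^2 + 1.8124*l + 5.5545
(3) = -1.53*w^3 + 2.69*w^2 + 8.24*w - 6.14
(4) = 5.14*a^2 - 2.12*a - 3.38
(5) = 6*k^5 + 19*k^4 - 12*k^3 - 15*k^2 + 50*k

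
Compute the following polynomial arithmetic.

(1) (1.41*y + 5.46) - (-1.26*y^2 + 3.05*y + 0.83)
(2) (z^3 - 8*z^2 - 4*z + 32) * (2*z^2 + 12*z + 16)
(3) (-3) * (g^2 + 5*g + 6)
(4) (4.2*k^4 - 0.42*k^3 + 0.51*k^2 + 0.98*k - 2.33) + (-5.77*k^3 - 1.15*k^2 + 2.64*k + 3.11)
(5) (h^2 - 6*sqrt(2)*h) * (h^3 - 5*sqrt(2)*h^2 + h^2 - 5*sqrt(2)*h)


(1) = 1.26*y^2 - 1.64*y + 4.63
(2) = 2*z^5 - 4*z^4 - 88*z^3 - 112*z^2 + 320*z + 512
(3) = -3*g^2 - 15*g - 18
(4) = 4.2*k^4 - 6.19*k^3 - 0.64*k^2 + 3.62*k + 0.78
(5) = h^5 - 11*sqrt(2)*h^4 + h^4 - 11*sqrt(2)*h^3 + 60*h^3 + 60*h^2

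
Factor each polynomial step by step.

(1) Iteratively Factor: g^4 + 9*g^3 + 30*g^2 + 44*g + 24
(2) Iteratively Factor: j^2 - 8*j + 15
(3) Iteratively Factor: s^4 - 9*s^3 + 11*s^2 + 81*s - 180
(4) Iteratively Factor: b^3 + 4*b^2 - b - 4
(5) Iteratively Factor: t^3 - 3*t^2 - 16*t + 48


(1) = (g + 2)*(g^3 + 7*g^2 + 16*g + 12) = (g + 2)^2*(g^2 + 5*g + 6) = (g + 2)^2*(g + 3)*(g + 2)
(2) = (j - 3)*(j - 5)
(3) = (s - 5)*(s^3 - 4*s^2 - 9*s + 36) = (s - 5)*(s - 4)*(s^2 - 9) = (s - 5)*(s - 4)*(s - 3)*(s + 3)
(4) = (b + 1)*(b^2 + 3*b - 4) = (b + 1)*(b + 4)*(b - 1)
(5) = (t - 3)*(t^2 - 16) = (t - 3)*(t + 4)*(t - 4)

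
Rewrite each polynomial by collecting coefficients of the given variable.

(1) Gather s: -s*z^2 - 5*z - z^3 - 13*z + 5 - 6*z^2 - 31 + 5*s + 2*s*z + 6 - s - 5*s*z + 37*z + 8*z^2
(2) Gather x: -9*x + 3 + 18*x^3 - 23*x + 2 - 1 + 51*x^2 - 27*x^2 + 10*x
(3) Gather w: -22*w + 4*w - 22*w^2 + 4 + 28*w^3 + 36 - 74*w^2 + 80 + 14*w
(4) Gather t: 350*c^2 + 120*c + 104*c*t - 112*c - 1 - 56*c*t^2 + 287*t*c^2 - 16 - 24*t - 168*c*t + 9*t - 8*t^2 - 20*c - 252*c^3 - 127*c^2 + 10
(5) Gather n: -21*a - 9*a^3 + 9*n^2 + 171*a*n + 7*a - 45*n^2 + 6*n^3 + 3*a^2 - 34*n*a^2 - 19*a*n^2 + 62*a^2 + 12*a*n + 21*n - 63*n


(1) = s*(-z^2 - 3*z + 4) - z^3 + 2*z^2 + 19*z - 20
(2) = 18*x^3 + 24*x^2 - 22*x + 4
(3) = 28*w^3 - 96*w^2 - 4*w + 120
(4) = -252*c^3 + 223*c^2 - 12*c + t^2*(-56*c - 8) + t*(287*c^2 - 64*c - 15) - 7
(5) = -9*a^3 + 65*a^2 - 14*a + 6*n^3 + n^2*(-19*a - 36) + n*(-34*a^2 + 183*a - 42)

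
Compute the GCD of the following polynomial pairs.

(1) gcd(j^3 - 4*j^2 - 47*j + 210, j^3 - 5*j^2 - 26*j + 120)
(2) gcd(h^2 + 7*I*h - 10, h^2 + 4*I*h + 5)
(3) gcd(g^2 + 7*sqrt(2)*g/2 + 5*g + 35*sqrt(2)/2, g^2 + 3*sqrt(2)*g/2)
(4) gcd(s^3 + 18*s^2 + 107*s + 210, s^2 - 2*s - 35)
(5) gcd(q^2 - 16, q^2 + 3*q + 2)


(1) = gcd((j - 6)*(j - 5)*(j + 7), (j - 6)*(j - 4)*(j + 5)) = j - 6
(2) = h + 5*I
(3) = gcd((g + 5)*(g + 7*sqrt(2)/2), g*(g + 3*sqrt(2)/2)) = 1
(4) = s + 5
(5) = 1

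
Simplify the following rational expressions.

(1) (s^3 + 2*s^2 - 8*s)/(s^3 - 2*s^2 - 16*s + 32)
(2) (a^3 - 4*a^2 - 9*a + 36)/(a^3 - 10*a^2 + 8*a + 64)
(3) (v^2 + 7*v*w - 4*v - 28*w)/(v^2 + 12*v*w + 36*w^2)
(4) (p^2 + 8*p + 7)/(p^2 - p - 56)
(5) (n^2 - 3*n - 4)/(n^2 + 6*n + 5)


(1) = s/(s - 4)
(2) = (a^2 - 9)/(a^2 - 6*a - 16)
(3) = (v^2 + 7*v*w - 4*v - 28*w)/(v^2 + 12*v*w + 36*w^2)
(4) = (p + 1)/(p - 8)
(5) = (n - 4)/(n + 5)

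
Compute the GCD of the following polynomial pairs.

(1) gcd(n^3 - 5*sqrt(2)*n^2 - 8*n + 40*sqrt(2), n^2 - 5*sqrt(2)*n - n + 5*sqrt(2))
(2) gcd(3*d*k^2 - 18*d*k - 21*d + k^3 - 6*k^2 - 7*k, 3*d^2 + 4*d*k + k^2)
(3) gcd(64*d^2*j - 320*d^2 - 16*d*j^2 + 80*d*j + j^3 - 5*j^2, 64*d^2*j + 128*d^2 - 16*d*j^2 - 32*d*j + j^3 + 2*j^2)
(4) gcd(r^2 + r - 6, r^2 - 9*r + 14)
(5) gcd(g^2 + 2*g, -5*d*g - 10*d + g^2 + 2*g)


(1) = n - 5*sqrt(2)
(2) = gcd((3*d + k)*(k - 7)*(k + 1), (d + k)*(3*d + k)) = 3*d + k
(3) = 64*d^2 - 16*d*j + j^2
(4) = gcd((r - 2)*(r + 3), (r - 7)*(r - 2)) = r - 2
(5) = g + 2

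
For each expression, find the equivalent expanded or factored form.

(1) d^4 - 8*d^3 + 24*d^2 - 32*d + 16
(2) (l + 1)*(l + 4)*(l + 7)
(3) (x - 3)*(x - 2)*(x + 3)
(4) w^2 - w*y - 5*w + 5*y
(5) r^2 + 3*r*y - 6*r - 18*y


(1) = (d - 2)^4
(2) = l^3 + 12*l^2 + 39*l + 28
(3) = x^3 - 2*x^2 - 9*x + 18
(4) = (w - 5)*(w - y)
(5) = (r - 6)*(r + 3*y)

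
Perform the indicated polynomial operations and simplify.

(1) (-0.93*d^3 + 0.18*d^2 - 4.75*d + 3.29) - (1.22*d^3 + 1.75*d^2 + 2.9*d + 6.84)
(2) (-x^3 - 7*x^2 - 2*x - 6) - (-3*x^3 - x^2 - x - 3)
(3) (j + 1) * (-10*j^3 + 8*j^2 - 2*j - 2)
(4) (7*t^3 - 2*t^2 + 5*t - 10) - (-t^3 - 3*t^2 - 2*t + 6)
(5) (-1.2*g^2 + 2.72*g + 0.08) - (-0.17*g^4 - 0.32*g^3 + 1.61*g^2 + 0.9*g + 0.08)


(1) = -2.15*d^3 - 1.57*d^2 - 7.65*d - 3.55
(2) = 2*x^3 - 6*x^2 - x - 3
(3) = -10*j^4 - 2*j^3 + 6*j^2 - 4*j - 2
(4) = 8*t^3 + t^2 + 7*t - 16
(5) = 0.17*g^4 + 0.32*g^3 - 2.81*g^2 + 1.82*g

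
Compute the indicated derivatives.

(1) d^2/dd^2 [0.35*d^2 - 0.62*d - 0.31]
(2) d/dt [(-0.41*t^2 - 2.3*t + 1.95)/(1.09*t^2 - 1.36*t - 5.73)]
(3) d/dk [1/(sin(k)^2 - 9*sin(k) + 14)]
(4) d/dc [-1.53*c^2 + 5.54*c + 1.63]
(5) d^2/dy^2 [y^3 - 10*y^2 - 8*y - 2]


(1) = 0.700000000000000
(2) = (3.0646*t^2 + 0.4476*t + 15.831)/(1.1881*t^4 - 2.9648*t^3 - 10.6418*t^2 + 15.5856*t + 32.8329)
(3) = (9 - 2*sin(k))*cos(k)/(sin(k)^2 - 9*sin(k) + 14)^2
(4) = 5.54 - 3.06*c
(5) = 6*y - 20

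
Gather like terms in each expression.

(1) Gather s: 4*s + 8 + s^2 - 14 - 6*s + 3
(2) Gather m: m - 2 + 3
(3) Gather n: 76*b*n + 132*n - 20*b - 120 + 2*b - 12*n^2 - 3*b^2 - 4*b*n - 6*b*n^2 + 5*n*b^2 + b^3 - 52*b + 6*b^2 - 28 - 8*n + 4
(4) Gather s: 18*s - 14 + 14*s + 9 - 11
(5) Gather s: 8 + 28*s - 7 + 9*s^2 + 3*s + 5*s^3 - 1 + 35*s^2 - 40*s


(1) = s^2 - 2*s - 3
(2) = m + 1
(3) = b^3 + 3*b^2 - 70*b + n^2*(-6*b - 12) + n*(5*b^2 + 72*b + 124) - 144
(4) = 32*s - 16
(5) = 5*s^3 + 44*s^2 - 9*s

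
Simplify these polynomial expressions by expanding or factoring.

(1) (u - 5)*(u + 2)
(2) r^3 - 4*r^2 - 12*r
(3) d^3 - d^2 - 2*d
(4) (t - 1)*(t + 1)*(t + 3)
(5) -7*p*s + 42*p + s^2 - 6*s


(1) = u^2 - 3*u - 10
(2) = r*(r - 6)*(r + 2)
(3) = d*(d - 2)*(d + 1)
(4) = t^3 + 3*t^2 - t - 3
(5) = (-7*p + s)*(s - 6)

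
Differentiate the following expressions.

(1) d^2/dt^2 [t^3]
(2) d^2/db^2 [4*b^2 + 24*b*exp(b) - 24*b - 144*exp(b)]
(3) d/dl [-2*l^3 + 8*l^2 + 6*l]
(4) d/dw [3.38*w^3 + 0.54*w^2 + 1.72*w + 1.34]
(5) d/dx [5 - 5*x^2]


(1) = 6*t
(2) = 24*b*exp(b) - 96*exp(b) + 8
(3) = -6*l^2 + 16*l + 6
(4) = 10.14*w^2 + 1.08*w + 1.72
(5) = -10*x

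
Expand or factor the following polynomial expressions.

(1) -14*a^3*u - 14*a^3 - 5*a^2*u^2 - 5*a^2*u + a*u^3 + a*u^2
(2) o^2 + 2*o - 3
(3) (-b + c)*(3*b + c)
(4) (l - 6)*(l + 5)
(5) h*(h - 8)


(1) = (-7*a + u)*(2*a + u)*(a*u + a)
(2) = (o - 1)*(o + 3)
(3) = -3*b^2 + 2*b*c + c^2
(4) = l^2 - l - 30
(5) = h^2 - 8*h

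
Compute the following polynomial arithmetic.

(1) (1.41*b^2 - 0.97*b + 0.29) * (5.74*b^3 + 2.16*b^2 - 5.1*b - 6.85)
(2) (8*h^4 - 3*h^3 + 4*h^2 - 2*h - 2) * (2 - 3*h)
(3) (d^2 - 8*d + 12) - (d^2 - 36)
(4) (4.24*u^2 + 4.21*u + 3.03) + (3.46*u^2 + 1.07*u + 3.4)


(1) = 8.0934*b^5 - 2.5222*b^4 - 7.6216*b^3 - 4.0851*b^2 + 5.1655*b - 1.9865
(2) = -24*h^5 + 25*h^4 - 18*h^3 + 14*h^2 + 2*h - 4
(3) = 48 - 8*d
(4) = 7.7*u^2 + 5.28*u + 6.43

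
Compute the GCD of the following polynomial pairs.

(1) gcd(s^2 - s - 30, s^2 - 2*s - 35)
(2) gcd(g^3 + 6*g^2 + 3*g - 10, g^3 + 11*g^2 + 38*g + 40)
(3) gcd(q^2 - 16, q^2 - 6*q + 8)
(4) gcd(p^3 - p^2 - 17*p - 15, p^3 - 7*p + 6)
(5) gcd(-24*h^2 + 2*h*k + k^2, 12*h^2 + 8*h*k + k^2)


(1) = s + 5
(2) = gcd((g - 1)*(g + 2)*(g + 5), (g + 2)*(g + 4)*(g + 5)) = g^2 + 7*g + 10
(3) = gcd((q - 4)*(q + 4), (q - 4)*(q - 2)) = q - 4
(4) = p + 3
(5) = gcd((-4*h + k)*(6*h + k), (2*h + k)*(6*h + k)) = 6*h + k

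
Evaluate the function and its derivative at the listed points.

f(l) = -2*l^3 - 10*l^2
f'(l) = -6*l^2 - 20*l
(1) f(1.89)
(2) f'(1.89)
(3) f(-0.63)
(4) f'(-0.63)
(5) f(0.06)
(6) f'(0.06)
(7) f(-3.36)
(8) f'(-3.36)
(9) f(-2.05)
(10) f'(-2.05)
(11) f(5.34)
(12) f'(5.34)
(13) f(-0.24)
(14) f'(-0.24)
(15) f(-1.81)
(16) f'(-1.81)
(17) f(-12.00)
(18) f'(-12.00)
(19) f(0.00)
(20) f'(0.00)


(1) = -49.22
(2) = -59.23
(3) = -3.47
(4) = 10.22
(5) = -0.04
(6) = -1.22
(7) = -37.03
(8) = -0.54
(9) = -24.79
(10) = 15.79
(11) = -589.70
(12) = -277.89
(13) = -0.55
(14) = 4.45
(15) = -20.90
(16) = 16.54
(17) = 2016.00
(18) = -624.00
(19) = 0.00
(20) = 0.00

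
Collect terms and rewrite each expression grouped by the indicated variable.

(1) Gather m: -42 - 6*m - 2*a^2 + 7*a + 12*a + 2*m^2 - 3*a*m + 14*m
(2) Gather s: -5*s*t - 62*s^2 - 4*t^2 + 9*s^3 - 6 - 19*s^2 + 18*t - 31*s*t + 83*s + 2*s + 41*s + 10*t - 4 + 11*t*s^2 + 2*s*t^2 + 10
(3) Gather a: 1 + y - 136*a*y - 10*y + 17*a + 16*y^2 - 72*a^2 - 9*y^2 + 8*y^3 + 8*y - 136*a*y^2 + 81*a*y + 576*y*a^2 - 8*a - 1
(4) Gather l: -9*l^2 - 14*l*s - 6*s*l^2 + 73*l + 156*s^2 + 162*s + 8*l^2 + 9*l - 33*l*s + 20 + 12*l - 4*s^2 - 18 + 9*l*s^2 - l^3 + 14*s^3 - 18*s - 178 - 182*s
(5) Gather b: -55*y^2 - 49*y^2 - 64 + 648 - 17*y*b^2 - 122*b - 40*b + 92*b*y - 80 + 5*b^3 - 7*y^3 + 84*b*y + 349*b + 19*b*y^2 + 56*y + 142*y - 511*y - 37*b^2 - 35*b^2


(1) = -2*a^2 + 19*a + 2*m^2 + m*(8 - 3*a) - 42
(2) = 9*s^3 + s^2*(11*t - 81) + s*(2*t^2 - 36*t + 126) - 4*t^2 + 28*t
(3) = a^2*(576*y - 72) + a*(-136*y^2 - 55*y + 9) + 8*y^3 + 7*y^2 - y
(4) = -l^3 + l^2*(-6*s - 1) + l*(9*s^2 - 47*s + 94) + 14*s^3 + 152*s^2 - 38*s - 176
(5) = 5*b^3 + b^2*(-17*y - 72) + b*(19*y^2 + 176*y + 187) - 7*y^3 - 104*y^2 - 313*y + 504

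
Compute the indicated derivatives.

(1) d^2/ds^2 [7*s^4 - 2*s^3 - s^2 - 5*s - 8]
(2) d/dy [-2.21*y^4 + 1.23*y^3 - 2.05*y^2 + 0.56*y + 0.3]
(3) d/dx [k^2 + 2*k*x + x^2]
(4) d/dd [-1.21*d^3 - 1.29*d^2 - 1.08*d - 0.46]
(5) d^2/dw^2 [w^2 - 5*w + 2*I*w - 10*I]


(1) = 84*s^2 - 12*s - 2
(2) = -8.84*y^3 + 3.69*y^2 - 4.1*y + 0.56
(3) = 2*k + 2*x
(4) = -3.63*d^2 - 2.58*d - 1.08
(5) = 2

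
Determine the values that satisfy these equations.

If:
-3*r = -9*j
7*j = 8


Then:
j = 8/7
r = 24/7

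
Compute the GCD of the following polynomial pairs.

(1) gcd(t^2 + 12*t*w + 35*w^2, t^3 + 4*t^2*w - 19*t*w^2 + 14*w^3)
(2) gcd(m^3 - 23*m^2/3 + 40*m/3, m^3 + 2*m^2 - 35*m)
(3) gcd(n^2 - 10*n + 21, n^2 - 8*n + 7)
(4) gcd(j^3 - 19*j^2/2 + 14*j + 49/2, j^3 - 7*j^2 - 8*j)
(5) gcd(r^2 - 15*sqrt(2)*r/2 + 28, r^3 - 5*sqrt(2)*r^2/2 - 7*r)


(1) = t + 7*w
(2) = m^2 - 5*m
(3) = n - 7
(4) = gcd((j - 7)*(j - 7/2)*(j + 1), j*(j - 8)*(j + 1)) = j + 1
(5) = gcd((r - 4*sqrt(2))*(r - 7*sqrt(2)/2), r*(r - 7*sqrt(2)/2)*(r + sqrt(2))) = r - 7*sqrt(2)/2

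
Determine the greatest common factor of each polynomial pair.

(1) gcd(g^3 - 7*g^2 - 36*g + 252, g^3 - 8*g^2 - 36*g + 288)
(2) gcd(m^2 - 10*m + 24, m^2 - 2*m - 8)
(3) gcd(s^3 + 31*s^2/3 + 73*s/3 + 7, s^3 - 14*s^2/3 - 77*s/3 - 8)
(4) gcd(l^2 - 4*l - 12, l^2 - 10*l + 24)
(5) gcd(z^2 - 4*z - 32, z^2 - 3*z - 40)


(1) = g^2 - 36
(2) = gcd((m - 6)*(m - 4), (m - 4)*(m + 2)) = m - 4
(3) = s^2 + 10*s/3 + 1
(4) = l - 6
(5) = z - 8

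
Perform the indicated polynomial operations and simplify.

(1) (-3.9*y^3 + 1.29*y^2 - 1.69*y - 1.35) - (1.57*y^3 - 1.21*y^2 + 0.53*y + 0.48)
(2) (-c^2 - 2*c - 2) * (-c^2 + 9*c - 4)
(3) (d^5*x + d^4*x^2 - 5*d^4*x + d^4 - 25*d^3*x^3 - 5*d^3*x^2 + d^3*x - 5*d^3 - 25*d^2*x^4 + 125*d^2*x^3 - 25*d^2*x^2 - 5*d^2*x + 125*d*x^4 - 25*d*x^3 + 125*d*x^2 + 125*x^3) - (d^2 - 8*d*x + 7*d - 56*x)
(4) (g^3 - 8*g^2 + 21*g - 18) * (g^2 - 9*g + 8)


(1) = -5.47*y^3 + 2.5*y^2 - 2.22*y - 1.83
(2) = c^4 - 7*c^3 - 12*c^2 - 10*c + 8
(3) = d^5*x + d^4*x^2 - 5*d^4*x + d^4 - 25*d^3*x^3 - 5*d^3*x^2 + d^3*x - 5*d^3 - 25*d^2*x^4 + 125*d^2*x^3 - 25*d^2*x^2 - 5*d^2*x - d^2 + 125*d*x^4 - 25*d*x^3 + 125*d*x^2 + 8*d*x - 7*d + 125*x^3 + 56*x
(4) = g^5 - 17*g^4 + 101*g^3 - 271*g^2 + 330*g - 144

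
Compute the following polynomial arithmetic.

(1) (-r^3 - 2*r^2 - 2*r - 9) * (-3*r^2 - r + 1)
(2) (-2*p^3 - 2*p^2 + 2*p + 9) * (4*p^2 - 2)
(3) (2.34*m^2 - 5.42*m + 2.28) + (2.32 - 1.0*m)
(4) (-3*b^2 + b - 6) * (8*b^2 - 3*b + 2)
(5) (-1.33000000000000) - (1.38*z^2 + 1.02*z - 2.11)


(1) = 3*r^5 + 7*r^4 + 7*r^3 + 27*r^2 + 7*r - 9
(2) = -8*p^5 - 8*p^4 + 12*p^3 + 40*p^2 - 4*p - 18
(3) = 2.34*m^2 - 6.42*m + 4.6
(4) = -24*b^4 + 17*b^3 - 57*b^2 + 20*b - 12
(5) = -1.38*z^2 - 1.02*z + 0.78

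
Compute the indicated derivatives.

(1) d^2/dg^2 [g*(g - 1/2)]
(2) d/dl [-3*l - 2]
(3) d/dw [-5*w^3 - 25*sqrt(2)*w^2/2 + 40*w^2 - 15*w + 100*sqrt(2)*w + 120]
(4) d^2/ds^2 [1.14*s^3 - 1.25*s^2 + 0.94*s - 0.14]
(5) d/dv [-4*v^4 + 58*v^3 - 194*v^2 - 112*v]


(1) = 2
(2) = -3
(3) = -15*w^2 - 25*sqrt(2)*w + 80*w - 15 + 100*sqrt(2)
(4) = 6.84*s - 2.5
(5) = -16*v^3 + 174*v^2 - 388*v - 112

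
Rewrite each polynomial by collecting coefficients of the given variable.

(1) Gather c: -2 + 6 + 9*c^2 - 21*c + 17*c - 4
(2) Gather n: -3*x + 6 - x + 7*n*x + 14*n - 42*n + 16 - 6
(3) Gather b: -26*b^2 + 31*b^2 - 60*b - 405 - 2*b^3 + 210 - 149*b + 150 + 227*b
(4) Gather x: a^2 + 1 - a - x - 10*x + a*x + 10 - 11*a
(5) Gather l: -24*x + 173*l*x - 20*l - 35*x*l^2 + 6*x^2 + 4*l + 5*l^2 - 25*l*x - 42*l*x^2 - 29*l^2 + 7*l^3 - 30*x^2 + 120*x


(1) = 9*c^2 - 4*c
(2) = n*(7*x - 28) - 4*x + 16
(3) = -2*b^3 + 5*b^2 + 18*b - 45
(4) = a^2 - 12*a + x*(a - 11) + 11
(5) = 7*l^3 + l^2*(-35*x - 24) + l*(-42*x^2 + 148*x - 16) - 24*x^2 + 96*x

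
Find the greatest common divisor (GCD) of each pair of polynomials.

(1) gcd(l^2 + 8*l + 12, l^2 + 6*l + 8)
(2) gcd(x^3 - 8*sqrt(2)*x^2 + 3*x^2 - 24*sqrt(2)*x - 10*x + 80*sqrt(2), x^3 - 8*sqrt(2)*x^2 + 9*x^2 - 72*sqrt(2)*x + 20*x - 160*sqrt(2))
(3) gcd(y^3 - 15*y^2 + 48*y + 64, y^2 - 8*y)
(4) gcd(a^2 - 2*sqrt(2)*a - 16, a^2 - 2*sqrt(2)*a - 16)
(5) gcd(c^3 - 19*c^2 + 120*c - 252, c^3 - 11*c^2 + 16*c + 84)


(1) = l + 2
(2) = gcd((x - 2)*(x + 5)*(x - 8*sqrt(2)), (x + 4)*(x + 5)*(x - 8*sqrt(2))) = x^2 + x*(5 - 8*sqrt(2)) - 40*sqrt(2)
(3) = y - 8
(4) = a^2 - 2*sqrt(2)*a - 16
(5) = c^2 - 13*c + 42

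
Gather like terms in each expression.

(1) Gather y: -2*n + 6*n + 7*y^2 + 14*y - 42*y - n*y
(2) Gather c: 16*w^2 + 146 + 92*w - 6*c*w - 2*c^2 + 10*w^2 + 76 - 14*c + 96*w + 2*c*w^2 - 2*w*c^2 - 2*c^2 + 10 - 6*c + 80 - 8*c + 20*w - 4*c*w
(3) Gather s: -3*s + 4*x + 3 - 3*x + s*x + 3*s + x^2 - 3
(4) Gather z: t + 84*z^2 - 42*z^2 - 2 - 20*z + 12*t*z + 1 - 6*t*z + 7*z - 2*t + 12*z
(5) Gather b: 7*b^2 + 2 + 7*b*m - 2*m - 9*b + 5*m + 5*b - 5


(1) = 4*n + 7*y^2 + y*(-n - 28)
(2) = c^2*(-2*w - 4) + c*(2*w^2 - 10*w - 28) + 26*w^2 + 208*w + 312
(3) = s*x + x^2 + x
(4) = -t + 42*z^2 + z*(6*t - 1) - 1
(5) = 7*b^2 + b*(7*m - 4) + 3*m - 3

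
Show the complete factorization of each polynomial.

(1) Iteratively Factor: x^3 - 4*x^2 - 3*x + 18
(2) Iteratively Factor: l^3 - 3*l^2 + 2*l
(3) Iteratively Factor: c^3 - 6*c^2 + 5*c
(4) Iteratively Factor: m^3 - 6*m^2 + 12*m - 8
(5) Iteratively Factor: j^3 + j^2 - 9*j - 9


(1) = (x + 2)*(x^2 - 6*x + 9) = (x - 3)*(x + 2)*(x - 3)
(2) = (l - 1)*(l^2 - 2*l) = (l - 2)*(l - 1)*(l)
(3) = (c)*(c^2 - 6*c + 5) = c*(c - 5)*(c - 1)
(4) = (m - 2)*(m^2 - 4*m + 4) = (m - 2)^2*(m - 2)
(5) = (j - 3)*(j^2 + 4*j + 3) = (j - 3)*(j + 3)*(j + 1)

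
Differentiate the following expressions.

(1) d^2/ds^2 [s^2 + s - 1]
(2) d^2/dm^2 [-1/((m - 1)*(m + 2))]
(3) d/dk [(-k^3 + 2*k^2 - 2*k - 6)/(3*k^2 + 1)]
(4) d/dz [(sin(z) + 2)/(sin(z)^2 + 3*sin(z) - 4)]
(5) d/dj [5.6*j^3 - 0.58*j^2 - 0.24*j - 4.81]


(1) = 2
(2) = 2*(-(m - 1)^2 - (m - 1)*(m + 2) - (m + 2)^2)/((m - 1)^3*(m + 2)^3)
(3) = (-3*k^4 + 3*k^2 + 40*k - 2)/(9*k^4 + 6*k^2 + 1)
(4) = (-4*sin(z) + cos(z)^2 - 11)*cos(z)/(sin(z)^2 + 3*sin(z) - 4)^2
(5) = 16.8*j^2 - 1.16*j - 0.24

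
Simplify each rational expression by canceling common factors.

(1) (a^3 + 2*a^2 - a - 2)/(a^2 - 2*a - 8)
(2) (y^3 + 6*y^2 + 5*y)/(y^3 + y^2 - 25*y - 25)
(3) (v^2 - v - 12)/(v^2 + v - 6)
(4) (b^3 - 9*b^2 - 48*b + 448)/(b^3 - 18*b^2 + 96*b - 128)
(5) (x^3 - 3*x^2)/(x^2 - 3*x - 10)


(1) = (a^2 - 1)/(a - 4)
(2) = y/(y - 5)
(3) = (v - 4)/(v - 2)
(4) = (b + 7)/(b - 2)
(5) = (x^3 - 3*x^2)/(x^2 - 3*x - 10)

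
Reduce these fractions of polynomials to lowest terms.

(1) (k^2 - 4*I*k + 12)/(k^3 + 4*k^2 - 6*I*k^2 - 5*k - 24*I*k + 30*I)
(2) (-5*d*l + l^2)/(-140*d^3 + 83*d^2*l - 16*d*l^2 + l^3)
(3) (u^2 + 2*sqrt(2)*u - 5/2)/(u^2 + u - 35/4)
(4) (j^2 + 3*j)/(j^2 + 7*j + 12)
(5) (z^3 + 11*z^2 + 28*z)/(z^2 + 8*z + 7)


(1) = (k + 2*I)/(k^2 + 4*k - 5)
(2) = l/(28*d^2 - 11*d*l + l^2)
(3) = (8*u^2 + 16*sqrt(2)*u - 20)/(8*u^2 + 8*u - 70)
(4) = j/(j + 4)
(5) = (z^2 + 4*z)/(z + 1)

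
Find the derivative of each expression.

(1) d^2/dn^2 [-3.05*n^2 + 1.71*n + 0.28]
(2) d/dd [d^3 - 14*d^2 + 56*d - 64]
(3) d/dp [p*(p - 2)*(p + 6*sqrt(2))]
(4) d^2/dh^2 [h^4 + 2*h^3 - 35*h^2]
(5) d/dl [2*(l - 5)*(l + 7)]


(1) = -6.10000000000000
(2) = 3*d^2 - 28*d + 56
(3) = 3*p^2 - 4*p + 12*sqrt(2)*p - 12*sqrt(2)
(4) = 12*h^2 + 12*h - 70
(5) = 4*l + 4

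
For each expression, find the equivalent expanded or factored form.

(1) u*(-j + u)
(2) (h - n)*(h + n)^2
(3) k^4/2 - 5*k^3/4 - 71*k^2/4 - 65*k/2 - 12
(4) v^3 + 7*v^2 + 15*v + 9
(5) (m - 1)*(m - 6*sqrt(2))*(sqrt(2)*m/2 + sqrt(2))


(1) = -j*u + u^2
(2) = h^3 + h^2*n - h*n^2 - n^3
(3) = (k/2 + 1)*(k - 8)*(k + 1/2)*(k + 3)
(4) = (v + 1)*(v + 3)^2
(5) = sqrt(2)*m^3/2 - 6*m^2 + sqrt(2)*m^2/2 - 6*m - sqrt(2)*m + 12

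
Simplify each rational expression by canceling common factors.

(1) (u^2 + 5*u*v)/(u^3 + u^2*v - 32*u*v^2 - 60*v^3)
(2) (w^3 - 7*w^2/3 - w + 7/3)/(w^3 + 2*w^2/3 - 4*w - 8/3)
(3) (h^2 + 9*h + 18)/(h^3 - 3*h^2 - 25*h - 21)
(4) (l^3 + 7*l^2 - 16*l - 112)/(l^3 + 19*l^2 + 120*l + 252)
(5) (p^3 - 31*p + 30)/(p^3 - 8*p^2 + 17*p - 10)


(1) = u/(u^2 - 4*u*v - 12*v^2)
(2) = (3*w^3 - 7*w^2 - 3*w + 7)/(3*w^3 + 2*w^2 - 12*w - 8)
(3) = (h + 6)/(h^2 - 6*h - 7)
(4) = (l^2 - 16)/(l^2 + 12*l + 36)
(5) = (p + 6)/(p - 2)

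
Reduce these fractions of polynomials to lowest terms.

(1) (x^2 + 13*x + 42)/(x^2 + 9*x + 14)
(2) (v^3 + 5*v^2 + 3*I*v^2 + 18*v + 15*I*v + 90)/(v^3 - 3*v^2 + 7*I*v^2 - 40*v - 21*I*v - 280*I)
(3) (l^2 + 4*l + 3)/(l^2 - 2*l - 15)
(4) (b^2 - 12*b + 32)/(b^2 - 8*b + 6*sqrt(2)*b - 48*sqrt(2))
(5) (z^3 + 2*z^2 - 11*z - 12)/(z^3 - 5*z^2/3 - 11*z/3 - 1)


(1) = (x + 6)/(x + 2)
(2) = (v^2 + 3*I*v + 18)/(v^2 + v*(-8 + 7*I) - 56*I)
(3) = (l + 1)/(l - 5)
(4) = (b - 4)/(b + 6*sqrt(2))
(5) = (3*z + 12)/(3*z + 1)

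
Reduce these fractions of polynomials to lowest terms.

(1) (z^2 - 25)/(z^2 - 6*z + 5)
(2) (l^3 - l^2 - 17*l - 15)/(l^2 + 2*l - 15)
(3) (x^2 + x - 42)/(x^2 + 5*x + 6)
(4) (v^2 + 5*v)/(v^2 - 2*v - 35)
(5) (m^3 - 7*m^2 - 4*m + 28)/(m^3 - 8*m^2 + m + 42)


(1) = (z + 5)/(z - 1)
(2) = (l^3 - l^2 - 17*l - 15)/(l^2 + 2*l - 15)
(3) = (x^2 + x - 42)/(x^2 + 5*x + 6)
(4) = v/(v - 7)
(5) = (m - 2)/(m - 3)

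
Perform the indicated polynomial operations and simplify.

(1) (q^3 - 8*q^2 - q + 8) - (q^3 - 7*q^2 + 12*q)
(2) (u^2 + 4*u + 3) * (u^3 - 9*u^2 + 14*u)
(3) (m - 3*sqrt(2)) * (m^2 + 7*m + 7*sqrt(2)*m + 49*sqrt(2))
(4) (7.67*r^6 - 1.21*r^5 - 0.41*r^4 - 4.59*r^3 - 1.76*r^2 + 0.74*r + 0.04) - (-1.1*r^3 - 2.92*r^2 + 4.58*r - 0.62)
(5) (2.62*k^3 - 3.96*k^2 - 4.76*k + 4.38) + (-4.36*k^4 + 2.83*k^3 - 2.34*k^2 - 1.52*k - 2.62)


(1) = -q^2 - 13*q + 8
(2) = u^5 - 5*u^4 - 19*u^3 + 29*u^2 + 42*u
(3) = m^3 + 4*sqrt(2)*m^2 + 7*m^2 - 42*m + 28*sqrt(2)*m - 294
(4) = 7.67*r^6 - 1.21*r^5 - 0.41*r^4 - 3.49*r^3 + 1.16*r^2 - 3.84*r + 0.66
(5) = -4.36*k^4 + 5.45*k^3 - 6.3*k^2 - 6.28*k + 1.76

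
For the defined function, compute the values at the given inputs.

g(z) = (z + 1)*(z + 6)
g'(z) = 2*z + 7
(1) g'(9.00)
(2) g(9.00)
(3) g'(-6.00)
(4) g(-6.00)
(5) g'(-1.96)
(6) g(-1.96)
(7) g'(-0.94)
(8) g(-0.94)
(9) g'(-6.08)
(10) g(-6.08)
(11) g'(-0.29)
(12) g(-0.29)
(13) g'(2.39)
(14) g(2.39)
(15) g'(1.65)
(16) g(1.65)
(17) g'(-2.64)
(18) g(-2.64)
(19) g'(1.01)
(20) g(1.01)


(1) = 25.00
(2) = 150.00
(3) = -5.00
(4) = 0.00
(5) = 3.08
(6) = -3.88
(7) = 5.12
(8) = 0.30
(9) = -5.16
(10) = 0.41
(11) = 6.42
(12) = 4.05
(13) = 11.78
(14) = 28.44
(15) = 10.30
(16) = 20.27
(17) = 1.72
(18) = -5.51
(19) = 9.02
(20) = 14.09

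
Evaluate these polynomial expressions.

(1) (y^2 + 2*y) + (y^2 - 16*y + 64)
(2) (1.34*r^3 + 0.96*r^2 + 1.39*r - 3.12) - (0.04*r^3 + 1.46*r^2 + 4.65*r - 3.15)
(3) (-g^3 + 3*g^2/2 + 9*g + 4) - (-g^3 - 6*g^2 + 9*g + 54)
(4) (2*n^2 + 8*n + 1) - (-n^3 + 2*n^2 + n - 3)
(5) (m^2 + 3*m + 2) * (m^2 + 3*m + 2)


(1) = 2*y^2 - 14*y + 64
(2) = 1.3*r^3 - 0.5*r^2 - 3.26*r + 0.03
(3) = 15*g^2/2 - 50
(4) = n^3 + 7*n + 4
(5) = m^4 + 6*m^3 + 13*m^2 + 12*m + 4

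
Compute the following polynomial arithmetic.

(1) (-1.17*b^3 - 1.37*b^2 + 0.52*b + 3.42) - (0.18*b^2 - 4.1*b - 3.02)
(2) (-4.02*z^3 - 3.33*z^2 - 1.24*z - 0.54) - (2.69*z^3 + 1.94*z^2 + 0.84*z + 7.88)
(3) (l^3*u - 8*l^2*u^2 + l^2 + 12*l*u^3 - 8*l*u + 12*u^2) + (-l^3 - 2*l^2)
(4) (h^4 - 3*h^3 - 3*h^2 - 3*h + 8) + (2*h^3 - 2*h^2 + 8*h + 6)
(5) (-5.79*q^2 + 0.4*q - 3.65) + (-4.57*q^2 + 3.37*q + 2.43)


(1) = -1.17*b^3 - 1.55*b^2 + 4.62*b + 6.44
(2) = -6.71*z^3 - 5.27*z^2 - 2.08*z - 8.42
(3) = l^3*u - l^3 - 8*l^2*u^2 - l^2 + 12*l*u^3 - 8*l*u + 12*u^2
(4) = h^4 - h^3 - 5*h^2 + 5*h + 14
(5) = -10.36*q^2 + 3.77*q - 1.22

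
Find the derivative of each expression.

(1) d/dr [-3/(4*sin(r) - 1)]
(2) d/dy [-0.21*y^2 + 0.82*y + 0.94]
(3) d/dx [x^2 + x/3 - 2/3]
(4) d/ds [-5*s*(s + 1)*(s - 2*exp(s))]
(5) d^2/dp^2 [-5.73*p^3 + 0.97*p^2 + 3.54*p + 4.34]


(1) = 12*cos(r)/(4*sin(r) - 1)^2
(2) = 0.82 - 0.42*y
(3) = 2*x + 1/3
(4) = 10*s^2*exp(s) - 15*s^2 + 30*s*exp(s) - 10*s + 10*exp(s)
(5) = 1.94 - 34.38*p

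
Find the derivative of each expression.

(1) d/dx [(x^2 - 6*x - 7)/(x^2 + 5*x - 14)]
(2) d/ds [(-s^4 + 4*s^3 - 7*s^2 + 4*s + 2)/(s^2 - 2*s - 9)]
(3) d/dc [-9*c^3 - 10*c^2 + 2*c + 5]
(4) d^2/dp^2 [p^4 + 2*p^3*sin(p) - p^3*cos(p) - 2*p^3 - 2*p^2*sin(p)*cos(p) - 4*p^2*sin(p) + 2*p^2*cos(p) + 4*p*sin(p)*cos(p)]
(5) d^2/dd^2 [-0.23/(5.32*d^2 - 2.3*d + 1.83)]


(1) = (11*x^2 - 14*x + 119)/(x^4 + 10*x^3 - 3*x^2 - 140*x + 196)
(2) = 2*(-s^5 + 5*s^4 + 10*s^3 - 49*s^2 + 61*s - 16)/(s^4 - 4*s^3 - 14*s^2 + 36*s + 81)
(3) = -27*c^2 - 20*c + 2
(4) = -2*p^3*sin(p) + p^3*cos(p) + 4*p^2*sin(2*p) + 10*sqrt(2)*p^2*sin(p + pi/4) + 12*p^2 + 4*p*sin(p) - 8*sqrt(2)*p*sin(2*p + pi/4) - 22*p*cos(p) - 12*p - 8*sin(p) - 2*sin(2*p) + 4*cos(p) + 8*cos(2*p)
(5) = (13.019104*d^2 - 5.62856*d - 0.23*(10.64*d - 2.3)*(21.28*d - 4.6) + 4.478376)/(5.32*d^2 - 2.3*d + 1.83)^3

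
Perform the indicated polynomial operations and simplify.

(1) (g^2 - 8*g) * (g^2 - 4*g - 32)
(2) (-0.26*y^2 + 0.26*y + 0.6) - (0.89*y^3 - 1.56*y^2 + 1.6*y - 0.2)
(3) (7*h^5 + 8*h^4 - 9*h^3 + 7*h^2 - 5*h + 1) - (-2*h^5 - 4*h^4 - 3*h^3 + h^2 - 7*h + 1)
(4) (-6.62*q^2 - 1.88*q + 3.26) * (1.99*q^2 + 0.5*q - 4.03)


(1) = g^4 - 12*g^3 + 256*g
(2) = -0.89*y^3 + 1.3*y^2 - 1.34*y + 0.8
(3) = 9*h^5 + 12*h^4 - 6*h^3 + 6*h^2 + 2*h
(4) = -13.1738*q^4 - 7.0512*q^3 + 32.226*q^2 + 9.2064*q - 13.1378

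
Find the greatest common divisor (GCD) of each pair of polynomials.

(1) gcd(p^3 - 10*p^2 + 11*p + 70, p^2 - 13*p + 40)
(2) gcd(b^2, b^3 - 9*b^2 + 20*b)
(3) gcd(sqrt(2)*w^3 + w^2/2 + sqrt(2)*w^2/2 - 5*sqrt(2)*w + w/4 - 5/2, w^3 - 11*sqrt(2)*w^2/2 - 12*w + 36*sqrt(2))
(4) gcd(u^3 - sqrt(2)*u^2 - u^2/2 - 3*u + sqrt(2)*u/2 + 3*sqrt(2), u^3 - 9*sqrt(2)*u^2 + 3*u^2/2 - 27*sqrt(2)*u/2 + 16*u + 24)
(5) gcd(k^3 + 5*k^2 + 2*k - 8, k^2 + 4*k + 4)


(1) = p - 5
(2) = gcd(b^2, b*(b - 5)*(b - 4)) = b
(3) = 1
(4) = gcd((u - 2)*(u + 3/2)*(u - sqrt(2)), (u + 3/2)*(u - 8*sqrt(2))*(u - sqrt(2))) = u^2 + u*(3/2 - sqrt(2)) - 3*sqrt(2)/2
(5) = gcd((k - 1)*(k + 2)*(k + 4), (k + 2)^2) = k + 2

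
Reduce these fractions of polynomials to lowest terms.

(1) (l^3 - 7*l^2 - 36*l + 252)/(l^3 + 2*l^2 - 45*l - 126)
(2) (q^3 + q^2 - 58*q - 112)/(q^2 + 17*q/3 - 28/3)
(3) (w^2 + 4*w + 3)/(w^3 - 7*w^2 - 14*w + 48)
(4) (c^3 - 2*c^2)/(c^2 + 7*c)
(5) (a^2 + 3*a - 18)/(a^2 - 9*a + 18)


(1) = (l - 6)/(l + 3)
(2) = (3*q^2 - 18*q - 48)/(3*q - 4)
(3) = (w + 1)/(w^2 - 10*w + 16)
(4) = (c^2 - 2*c)/(c + 7)
(5) = (a + 6)/(a - 6)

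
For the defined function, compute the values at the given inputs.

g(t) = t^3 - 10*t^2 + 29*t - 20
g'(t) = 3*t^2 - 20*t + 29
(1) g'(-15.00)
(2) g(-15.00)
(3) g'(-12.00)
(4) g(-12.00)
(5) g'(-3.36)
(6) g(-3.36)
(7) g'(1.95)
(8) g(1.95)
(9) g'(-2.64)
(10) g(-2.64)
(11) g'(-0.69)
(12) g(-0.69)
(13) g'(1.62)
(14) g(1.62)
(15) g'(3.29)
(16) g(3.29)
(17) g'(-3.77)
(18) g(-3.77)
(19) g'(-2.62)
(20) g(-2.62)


(1) = 1004.00
(2) = -6080.00
(3) = 701.00
(4) = -3536.00
(5) = 130.07
(6) = -268.27
(7) = 1.41
(8) = 5.94
(9) = 102.71
(10) = -184.66
(11) = 44.23
(12) = -45.10
(13) = 4.47
(14) = 4.99
(15) = -4.33
(16) = 2.78
(17) = 147.04
(18) = -325.04
(19) = 101.99
(20) = -182.61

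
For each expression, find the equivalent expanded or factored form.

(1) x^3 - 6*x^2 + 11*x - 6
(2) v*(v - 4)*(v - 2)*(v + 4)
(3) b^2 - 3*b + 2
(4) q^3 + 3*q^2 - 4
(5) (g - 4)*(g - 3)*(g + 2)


(1) = (x - 3)*(x - 2)*(x - 1)
(2) = v^4 - 2*v^3 - 16*v^2 + 32*v
(3) = (b - 2)*(b - 1)
(4) = (q - 1)*(q + 2)^2
(5) = g^3 - 5*g^2 - 2*g + 24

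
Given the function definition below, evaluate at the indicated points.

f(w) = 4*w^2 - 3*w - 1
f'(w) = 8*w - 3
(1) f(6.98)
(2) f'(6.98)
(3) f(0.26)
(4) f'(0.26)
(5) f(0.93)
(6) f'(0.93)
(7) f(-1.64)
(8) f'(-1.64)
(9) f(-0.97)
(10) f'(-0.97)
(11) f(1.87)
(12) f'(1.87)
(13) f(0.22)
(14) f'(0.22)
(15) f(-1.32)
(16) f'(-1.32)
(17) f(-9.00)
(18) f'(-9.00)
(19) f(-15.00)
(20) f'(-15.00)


(1) = 172.94
(2) = 52.84
(3) = -1.51
(4) = -0.92
(5) = -0.33
(6) = 4.44
(7) = 14.68
(8) = -16.12
(9) = 5.67
(10) = -10.76
(11) = 7.38
(12) = 11.96
(13) = -1.47
(14) = -1.24
(15) = 9.93
(16) = -13.56
(17) = 350.00
(18) = -75.00
(19) = 944.00
(20) = -123.00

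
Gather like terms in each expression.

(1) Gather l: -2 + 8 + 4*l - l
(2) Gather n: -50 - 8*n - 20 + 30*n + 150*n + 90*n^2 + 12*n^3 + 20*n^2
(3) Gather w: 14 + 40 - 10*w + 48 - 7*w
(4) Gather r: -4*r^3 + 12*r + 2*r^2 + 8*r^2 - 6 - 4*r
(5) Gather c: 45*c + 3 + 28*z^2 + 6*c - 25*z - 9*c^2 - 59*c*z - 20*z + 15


(1) = 3*l + 6
(2) = 12*n^3 + 110*n^2 + 172*n - 70
(3) = 102 - 17*w
(4) = -4*r^3 + 10*r^2 + 8*r - 6
(5) = -9*c^2 + c*(51 - 59*z) + 28*z^2 - 45*z + 18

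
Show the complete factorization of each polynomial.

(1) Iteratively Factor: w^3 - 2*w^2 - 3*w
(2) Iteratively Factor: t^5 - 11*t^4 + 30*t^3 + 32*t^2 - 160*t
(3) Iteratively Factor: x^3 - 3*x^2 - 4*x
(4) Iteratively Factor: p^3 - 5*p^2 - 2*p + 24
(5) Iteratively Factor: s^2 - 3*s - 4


(1) = (w + 1)*(w^2 - 3*w) = w*(w + 1)*(w - 3)
(2) = (t)*(t^4 - 11*t^3 + 30*t^2 + 32*t - 160) = t*(t - 5)*(t^3 - 6*t^2 + 32) = t*(t - 5)*(t - 4)*(t^2 - 2*t - 8) = t*(t - 5)*(t - 4)^2*(t + 2)
(3) = (x + 1)*(x^2 - 4*x) = x*(x + 1)*(x - 4)
(4) = (p - 4)*(p^2 - p - 6) = (p - 4)*(p + 2)*(p - 3)
(5) = (s - 4)*(s + 1)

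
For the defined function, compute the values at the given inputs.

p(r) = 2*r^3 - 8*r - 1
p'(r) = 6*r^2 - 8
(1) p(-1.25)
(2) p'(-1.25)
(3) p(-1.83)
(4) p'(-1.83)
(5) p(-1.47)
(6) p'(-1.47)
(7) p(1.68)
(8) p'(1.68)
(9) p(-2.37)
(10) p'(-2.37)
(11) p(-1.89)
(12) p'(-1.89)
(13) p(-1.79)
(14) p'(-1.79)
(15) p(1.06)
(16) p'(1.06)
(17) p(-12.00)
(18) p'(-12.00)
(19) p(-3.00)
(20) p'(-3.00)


(1) = 5.09
(2) = 1.38
(3) = 1.38
(4) = 12.09
(5) = 4.41
(6) = 4.97
(7) = -4.96
(8) = 8.93
(9) = -8.66
(10) = 25.70
(11) = 0.62
(12) = 13.43
(13) = 1.85
(14) = 11.22
(15) = -7.10
(16) = -1.26
(17) = -3361.00
(18) = 856.00
(19) = -31.00
(20) = 46.00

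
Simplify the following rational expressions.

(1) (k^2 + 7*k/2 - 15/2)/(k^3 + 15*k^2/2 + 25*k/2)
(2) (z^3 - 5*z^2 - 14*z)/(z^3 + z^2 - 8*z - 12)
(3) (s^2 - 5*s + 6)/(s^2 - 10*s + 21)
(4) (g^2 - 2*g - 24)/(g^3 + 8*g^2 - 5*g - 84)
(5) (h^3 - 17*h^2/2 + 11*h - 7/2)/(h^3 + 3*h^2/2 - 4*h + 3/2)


(1) = (2*k - 3)/(2*k^2 + 5*k)
(2) = (z^2 - 7*z)/(z^2 - z - 6)
(3) = (s - 2)/(s - 7)
(4) = (g - 6)/(g^2 + 4*g - 21)
(5) = (h - 7)/(h + 3)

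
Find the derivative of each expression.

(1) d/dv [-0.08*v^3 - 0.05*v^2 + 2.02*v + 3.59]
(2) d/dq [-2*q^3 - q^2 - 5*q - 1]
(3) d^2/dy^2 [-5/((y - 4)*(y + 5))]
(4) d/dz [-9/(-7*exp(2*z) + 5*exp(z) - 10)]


(1) = -0.24*v^2 - 0.1*v + 2.02
(2) = -6*q^2 - 2*q - 5
(3) = 10*(-(y - 4)^2 - (y - 4)*(y + 5) - (y + 5)^2)/((y - 4)^3*(y + 5)^3)
(4) = (45 - 126*exp(z))*exp(z)/(7*exp(2*z) - 5*exp(z) + 10)^2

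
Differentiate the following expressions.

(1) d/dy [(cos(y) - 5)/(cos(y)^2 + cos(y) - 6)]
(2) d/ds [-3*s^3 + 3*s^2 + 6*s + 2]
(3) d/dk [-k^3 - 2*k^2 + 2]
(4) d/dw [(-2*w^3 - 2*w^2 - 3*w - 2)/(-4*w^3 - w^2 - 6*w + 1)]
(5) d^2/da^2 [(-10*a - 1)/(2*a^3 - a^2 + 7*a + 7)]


(1) = (cos(y)^2 - 10*cos(y) + 1)*sin(y)/(cos(y)^2 + cos(y) - 6)^2
(2) = -9*s^2 + 6*s + 6
(3) = k*(-3*k - 4)
(4) = (-6*w^4 - 21*w^2 - 8*w - 15)/(16*w^6 + 8*w^5 + 49*w^4 + 4*w^3 + 34*w^2 - 12*w + 1)
(5) = 2*(-(10*a + 1)*(6*a^2 - 2*a + 7)^2 + (60*a^2 - 20*a + (6*a - 1)*(10*a + 1) + 70)*(2*a^3 - a^2 + 7*a + 7))/(2*a^3 - a^2 + 7*a + 7)^3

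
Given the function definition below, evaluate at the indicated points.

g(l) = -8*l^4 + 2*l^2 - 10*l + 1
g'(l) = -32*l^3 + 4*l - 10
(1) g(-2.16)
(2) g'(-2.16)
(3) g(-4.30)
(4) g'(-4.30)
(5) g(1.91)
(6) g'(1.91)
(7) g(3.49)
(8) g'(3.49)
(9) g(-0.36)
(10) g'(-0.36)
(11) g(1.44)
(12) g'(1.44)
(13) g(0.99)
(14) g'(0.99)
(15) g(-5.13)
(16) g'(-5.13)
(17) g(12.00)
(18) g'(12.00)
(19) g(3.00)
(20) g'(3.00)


(1) = -142.21
(2) = 303.85
(3) = -2654.06
(4) = 2517.02
(5) = -117.27
(6) = -225.33
(7) = -1196.38
(8) = -1356.31
(9) = 4.72
(10) = -9.95
(11) = -43.65
(12) = -99.79
(13) = -14.62
(14) = -37.09
(15) = -5435.70
(16) = 4289.66
(17) = -165719.00
(18) = -55258.00
(19) = -659.00
(20) = -862.00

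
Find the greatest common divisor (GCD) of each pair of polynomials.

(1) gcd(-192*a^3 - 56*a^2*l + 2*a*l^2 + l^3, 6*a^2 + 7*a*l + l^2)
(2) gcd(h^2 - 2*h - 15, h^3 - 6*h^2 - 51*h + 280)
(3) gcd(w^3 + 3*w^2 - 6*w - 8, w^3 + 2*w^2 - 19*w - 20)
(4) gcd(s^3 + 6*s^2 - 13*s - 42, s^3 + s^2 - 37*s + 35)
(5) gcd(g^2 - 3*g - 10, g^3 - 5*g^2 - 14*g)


(1) = gcd((-8*a + l)*(4*a + l)*(6*a + l), (a + l)*(6*a + l)) = 6*a + l
(2) = gcd((h - 5)*(h + 3), (h - 8)*(h - 5)*(h + 7)) = h - 5
(3) = gcd((w - 2)*(w + 1)*(w + 4), (w - 4)*(w + 1)*(w + 5)) = w + 1
(4) = gcd((s - 3)*(s + 2)*(s + 7), (s - 5)*(s - 1)*(s + 7)) = s + 7
(5) = g + 2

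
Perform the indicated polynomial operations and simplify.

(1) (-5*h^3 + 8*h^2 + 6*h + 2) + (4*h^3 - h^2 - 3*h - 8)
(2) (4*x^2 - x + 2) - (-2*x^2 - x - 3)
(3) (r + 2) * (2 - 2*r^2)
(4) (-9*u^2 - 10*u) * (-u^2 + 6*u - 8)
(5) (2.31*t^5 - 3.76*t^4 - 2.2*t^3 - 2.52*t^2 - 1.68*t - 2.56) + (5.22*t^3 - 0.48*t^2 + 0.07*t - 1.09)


(1) = -h^3 + 7*h^2 + 3*h - 6
(2) = 6*x^2 + 5
(3) = -2*r^3 - 4*r^2 + 2*r + 4
(4) = 9*u^4 - 44*u^3 + 12*u^2 + 80*u
(5) = 2.31*t^5 - 3.76*t^4 + 3.02*t^3 - 3.0*t^2 - 1.61*t - 3.65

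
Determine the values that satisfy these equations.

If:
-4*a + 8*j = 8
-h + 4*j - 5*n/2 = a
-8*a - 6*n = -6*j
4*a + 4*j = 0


Then:
a = -2/3
h = -5/9
j = 2/3
n = 14/9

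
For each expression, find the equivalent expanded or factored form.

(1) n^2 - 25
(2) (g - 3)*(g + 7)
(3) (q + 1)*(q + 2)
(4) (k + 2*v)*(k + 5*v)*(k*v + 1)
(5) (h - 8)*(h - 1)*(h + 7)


(1) = (n - 5)*(n + 5)
(2) = g^2 + 4*g - 21
(3) = q^2 + 3*q + 2
(4) = k^3*v + 7*k^2*v^2 + k^2 + 10*k*v^3 + 7*k*v + 10*v^2
(5) = h^3 - 2*h^2 - 55*h + 56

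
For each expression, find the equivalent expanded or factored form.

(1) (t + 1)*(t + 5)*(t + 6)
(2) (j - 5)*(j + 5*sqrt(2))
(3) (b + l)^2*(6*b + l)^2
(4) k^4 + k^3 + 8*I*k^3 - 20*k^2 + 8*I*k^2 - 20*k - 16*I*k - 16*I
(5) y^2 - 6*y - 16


(1) = t^3 + 12*t^2 + 41*t + 30
(2) = j^2 - 5*j + 5*sqrt(2)*j - 25*sqrt(2)
(3) = 36*b^4 + 84*b^3*l + 61*b^2*l^2 + 14*b*l^3 + l^4
(4) = (k + 1)*(k + 2*I)^2*(k + 4*I)
(5) = (y - 8)*(y + 2)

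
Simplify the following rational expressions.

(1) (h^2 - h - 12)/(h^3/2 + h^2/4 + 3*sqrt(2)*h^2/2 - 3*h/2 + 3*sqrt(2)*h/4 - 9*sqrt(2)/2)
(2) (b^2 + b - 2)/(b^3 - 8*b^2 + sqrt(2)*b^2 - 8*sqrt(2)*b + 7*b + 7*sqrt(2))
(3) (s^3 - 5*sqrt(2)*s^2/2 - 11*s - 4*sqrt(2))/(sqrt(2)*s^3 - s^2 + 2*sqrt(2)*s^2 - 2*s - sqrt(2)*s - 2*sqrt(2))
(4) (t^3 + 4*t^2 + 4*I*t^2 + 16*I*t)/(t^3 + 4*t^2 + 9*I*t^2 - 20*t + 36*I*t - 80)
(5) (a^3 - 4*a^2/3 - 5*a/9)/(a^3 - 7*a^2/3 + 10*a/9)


(1) = (4*h^2 - 4*h - 48)/(2*h^3 + h^2*(1 + 6*sqrt(2)) + h*(-6 + 3*sqrt(2)) - 18*sqrt(2))
(2) = (b + 2)/(b^2 + b*(-7 + sqrt(2)) - 7*sqrt(2))
(3) = (2*s^2 - 6*sqrt(2)*s - 16)/(2*sqrt(2)*s^2 + s*(-4 + 4*sqrt(2)) - 8)
(4) = t/(t + 5*I)
(5) = (3*a + 1)/(3*a - 2)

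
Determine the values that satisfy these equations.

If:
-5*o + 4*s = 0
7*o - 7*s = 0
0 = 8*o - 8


Then:
No Solution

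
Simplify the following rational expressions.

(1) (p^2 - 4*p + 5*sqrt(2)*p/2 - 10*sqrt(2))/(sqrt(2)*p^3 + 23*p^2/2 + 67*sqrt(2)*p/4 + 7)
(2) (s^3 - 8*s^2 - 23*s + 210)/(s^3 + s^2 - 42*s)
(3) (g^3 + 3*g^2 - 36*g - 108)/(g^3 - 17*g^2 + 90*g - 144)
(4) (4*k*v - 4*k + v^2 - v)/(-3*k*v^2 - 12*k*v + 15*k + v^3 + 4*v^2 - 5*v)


(1) = (8*p^2 + p*(-32 + 20*sqrt(2)) - 80*sqrt(2))/(8*sqrt(2)*p^3 + 92*p^2 + 134*sqrt(2)*p + 56)
(2) = (s^2 - 2*s - 35)/(s^2 + 7*s)
(3) = (g^2 + 9*g + 18)/(g^2 - 11*g + 24)
(4) = (4*k + v)/(-3*k*v - 15*k + v^2 + 5*v)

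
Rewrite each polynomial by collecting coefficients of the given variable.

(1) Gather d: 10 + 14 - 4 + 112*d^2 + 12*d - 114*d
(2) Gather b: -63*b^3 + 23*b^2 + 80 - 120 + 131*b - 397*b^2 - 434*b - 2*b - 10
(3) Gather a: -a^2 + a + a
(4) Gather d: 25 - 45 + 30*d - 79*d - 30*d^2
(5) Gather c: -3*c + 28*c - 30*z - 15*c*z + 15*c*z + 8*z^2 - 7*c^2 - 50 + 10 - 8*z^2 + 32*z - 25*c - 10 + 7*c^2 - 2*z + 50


(1) = 112*d^2 - 102*d + 20
(2) = -63*b^3 - 374*b^2 - 305*b - 50
(3) = -a^2 + 2*a
(4) = -30*d^2 - 49*d - 20
(5) = 0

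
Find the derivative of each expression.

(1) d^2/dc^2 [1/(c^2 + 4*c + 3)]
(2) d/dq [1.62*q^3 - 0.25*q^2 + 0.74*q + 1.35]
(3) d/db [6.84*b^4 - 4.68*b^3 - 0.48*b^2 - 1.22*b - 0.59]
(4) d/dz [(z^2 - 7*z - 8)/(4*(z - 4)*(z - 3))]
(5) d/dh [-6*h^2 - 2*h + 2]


(1) = 2*(-c^2 - 4*c + 4*(c + 2)^2 - 3)/(c^2 + 4*c + 3)^3
(2) = 4.86*q^2 - 0.5*q + 0.74
(3) = 27.36*b^3 - 14.04*b^2 - 0.96*b - 1.22
(4) = 5*(2*z - 7)/(z^4 - 14*z^3 + 73*z^2 - 168*z + 144)
(5) = -12*h - 2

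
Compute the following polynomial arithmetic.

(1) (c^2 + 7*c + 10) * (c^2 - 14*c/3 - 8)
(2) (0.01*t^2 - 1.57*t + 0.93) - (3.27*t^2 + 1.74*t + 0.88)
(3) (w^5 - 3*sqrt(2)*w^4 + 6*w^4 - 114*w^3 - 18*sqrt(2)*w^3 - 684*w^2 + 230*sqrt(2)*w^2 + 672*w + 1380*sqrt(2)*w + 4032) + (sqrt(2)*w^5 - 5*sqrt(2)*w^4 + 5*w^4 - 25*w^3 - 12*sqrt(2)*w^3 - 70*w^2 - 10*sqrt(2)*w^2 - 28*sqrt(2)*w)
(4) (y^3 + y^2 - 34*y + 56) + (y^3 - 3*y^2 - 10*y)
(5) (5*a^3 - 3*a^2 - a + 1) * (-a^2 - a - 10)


(1) = c^4 + 7*c^3/3 - 92*c^2/3 - 308*c/3 - 80
(2) = -3.26*t^2 - 3.31*t + 0.05
(3) = w^5 + sqrt(2)*w^5 - 8*sqrt(2)*w^4 + 11*w^4 - 139*w^3 - 30*sqrt(2)*w^3 - 754*w^2 + 220*sqrt(2)*w^2 + 672*w + 1352*sqrt(2)*w + 4032
(4) = 2*y^3 - 2*y^2 - 44*y + 56
(5) = -5*a^5 - 2*a^4 - 46*a^3 + 30*a^2 + 9*a - 10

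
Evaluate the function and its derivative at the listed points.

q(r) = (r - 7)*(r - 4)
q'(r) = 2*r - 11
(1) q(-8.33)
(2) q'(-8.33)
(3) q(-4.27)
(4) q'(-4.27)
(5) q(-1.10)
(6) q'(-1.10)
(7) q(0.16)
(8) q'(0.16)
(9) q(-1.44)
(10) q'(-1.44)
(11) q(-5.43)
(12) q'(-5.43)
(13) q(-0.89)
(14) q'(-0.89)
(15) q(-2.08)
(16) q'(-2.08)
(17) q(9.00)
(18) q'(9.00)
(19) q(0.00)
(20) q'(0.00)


(1) = 189.02
(2) = -27.66
(3) = 93.20
(4) = -19.54
(5) = 41.31
(6) = -13.20
(7) = 26.27
(8) = -10.68
(9) = 45.91
(10) = -13.88
(11) = 117.21
(12) = -21.86
(13) = 38.58
(14) = -12.78
(15) = 55.21
(16) = -15.16
(17) = 10.00
(18) = 7.00
(19) = 28.00
(20) = -11.00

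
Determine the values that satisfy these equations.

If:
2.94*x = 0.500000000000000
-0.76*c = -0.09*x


Then:
c = 0.02
x = 0.17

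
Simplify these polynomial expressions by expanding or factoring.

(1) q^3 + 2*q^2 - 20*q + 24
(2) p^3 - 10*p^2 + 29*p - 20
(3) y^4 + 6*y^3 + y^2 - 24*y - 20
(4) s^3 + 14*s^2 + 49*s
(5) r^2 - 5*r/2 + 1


(1) = (q - 2)^2*(q + 6)
(2) = (p - 5)*(p - 4)*(p - 1)
(3) = (y - 2)*(y + 1)*(y + 2)*(y + 5)
(4) = s*(s + 7)^2
(5) = (r - 2)*(r - 1/2)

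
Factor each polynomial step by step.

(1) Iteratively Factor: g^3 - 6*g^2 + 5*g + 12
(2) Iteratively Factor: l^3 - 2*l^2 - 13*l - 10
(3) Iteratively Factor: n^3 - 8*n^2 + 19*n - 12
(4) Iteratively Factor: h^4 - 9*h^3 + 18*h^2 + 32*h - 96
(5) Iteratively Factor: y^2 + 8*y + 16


(1) = (g + 1)*(g^2 - 7*g + 12) = (g - 4)*(g + 1)*(g - 3)
(2) = (l - 5)*(l^2 + 3*l + 2) = (l - 5)*(l + 2)*(l + 1)
(3) = (n - 1)*(n^2 - 7*n + 12) = (n - 4)*(n - 1)*(n - 3)
(4) = (h - 4)*(h^3 - 5*h^2 - 2*h + 24) = (h - 4)^2*(h^2 - h - 6) = (h - 4)^2*(h + 2)*(h - 3)
(5) = (y + 4)*(y + 4)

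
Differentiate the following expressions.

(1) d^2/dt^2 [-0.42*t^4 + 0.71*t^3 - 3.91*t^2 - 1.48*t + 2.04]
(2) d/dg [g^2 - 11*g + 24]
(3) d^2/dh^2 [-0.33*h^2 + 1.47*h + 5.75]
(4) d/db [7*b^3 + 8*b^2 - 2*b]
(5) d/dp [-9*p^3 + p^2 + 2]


(1) = -5.04*t^2 + 4.26*t - 7.82
(2) = 2*g - 11
(3) = -0.660000000000000
(4) = 21*b^2 + 16*b - 2
(5) = p*(2 - 27*p)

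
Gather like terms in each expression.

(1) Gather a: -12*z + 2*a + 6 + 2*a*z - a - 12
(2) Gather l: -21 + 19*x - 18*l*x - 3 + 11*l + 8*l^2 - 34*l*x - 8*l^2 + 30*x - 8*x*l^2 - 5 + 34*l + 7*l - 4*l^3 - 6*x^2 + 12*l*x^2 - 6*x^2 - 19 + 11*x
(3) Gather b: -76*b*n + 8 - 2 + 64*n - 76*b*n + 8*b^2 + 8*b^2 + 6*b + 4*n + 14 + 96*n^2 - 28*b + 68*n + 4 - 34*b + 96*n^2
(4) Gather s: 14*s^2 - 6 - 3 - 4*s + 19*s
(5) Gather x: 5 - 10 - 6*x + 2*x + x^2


(1) = a*(2*z + 1) - 12*z - 6
(2) = -4*l^3 - 8*l^2*x + l*(12*x^2 - 52*x + 52) - 12*x^2 + 60*x - 48
(3) = 16*b^2 + b*(-152*n - 56) + 192*n^2 + 136*n + 24
(4) = 14*s^2 + 15*s - 9
(5) = x^2 - 4*x - 5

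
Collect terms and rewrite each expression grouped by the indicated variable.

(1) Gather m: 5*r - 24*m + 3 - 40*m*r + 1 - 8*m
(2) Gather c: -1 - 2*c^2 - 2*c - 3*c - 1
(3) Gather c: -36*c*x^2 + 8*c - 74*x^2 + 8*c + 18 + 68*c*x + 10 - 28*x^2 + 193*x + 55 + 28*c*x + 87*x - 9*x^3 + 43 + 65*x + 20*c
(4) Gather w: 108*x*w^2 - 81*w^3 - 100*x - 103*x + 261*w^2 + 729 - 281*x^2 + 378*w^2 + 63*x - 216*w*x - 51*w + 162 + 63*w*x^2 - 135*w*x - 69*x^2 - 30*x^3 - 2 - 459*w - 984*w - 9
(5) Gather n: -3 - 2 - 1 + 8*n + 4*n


(1) = m*(-40*r - 32) + 5*r + 4
(2) = -2*c^2 - 5*c - 2
(3) = c*(-36*x^2 + 96*x + 36) - 9*x^3 - 102*x^2 + 345*x + 126
(4) = -81*w^3 + w^2*(108*x + 639) + w*(63*x^2 - 351*x - 1494) - 30*x^3 - 350*x^2 - 140*x + 880
(5) = 12*n - 6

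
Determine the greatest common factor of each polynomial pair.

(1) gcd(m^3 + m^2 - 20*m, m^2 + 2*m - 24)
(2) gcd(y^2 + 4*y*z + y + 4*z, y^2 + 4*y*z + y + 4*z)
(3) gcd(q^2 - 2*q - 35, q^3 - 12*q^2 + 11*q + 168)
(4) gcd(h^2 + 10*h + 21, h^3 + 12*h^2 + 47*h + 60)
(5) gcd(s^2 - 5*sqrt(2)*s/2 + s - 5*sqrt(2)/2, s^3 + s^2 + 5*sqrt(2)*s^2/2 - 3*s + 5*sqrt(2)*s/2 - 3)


(1) = gcd(m*(m - 4)*(m + 5), (m - 4)*(m + 6)) = m - 4
(2) = gcd((y + 1)*(y + 4*z), (y + 1)*(y + 4*z)) = y^2 + 4*y*z + y + 4*z
(3) = gcd((q - 7)*(q + 5), (q - 8)*(q - 7)*(q + 3)) = q - 7
(4) = h + 3
(5) = gcd((s + 1)*(s - 5*sqrt(2)/2), (s + 1)*(s - sqrt(2)/2)*(s + 3*sqrt(2))) = s + 1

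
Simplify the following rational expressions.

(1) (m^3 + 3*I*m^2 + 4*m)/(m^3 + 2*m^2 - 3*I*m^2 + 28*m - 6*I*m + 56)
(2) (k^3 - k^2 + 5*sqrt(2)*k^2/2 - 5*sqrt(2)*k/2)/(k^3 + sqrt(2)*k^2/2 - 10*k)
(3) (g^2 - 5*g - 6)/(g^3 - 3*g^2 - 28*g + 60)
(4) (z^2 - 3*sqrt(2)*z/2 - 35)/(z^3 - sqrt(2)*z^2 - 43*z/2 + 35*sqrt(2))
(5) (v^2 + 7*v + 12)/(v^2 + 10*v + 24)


(1) = (m^2 - I*m)/(m^2 + m*(2 - 7*I) - 14*I)
(2) = (4*k - 4)/(4*k - 8*sqrt(2))
(3) = (g + 1)/(g^2 + 3*g - 10)
(4) = (4*z - 20*sqrt(2))/(4*z^2 - 18*sqrt(2)*z + 40)
(5) = (v + 3)/(v + 6)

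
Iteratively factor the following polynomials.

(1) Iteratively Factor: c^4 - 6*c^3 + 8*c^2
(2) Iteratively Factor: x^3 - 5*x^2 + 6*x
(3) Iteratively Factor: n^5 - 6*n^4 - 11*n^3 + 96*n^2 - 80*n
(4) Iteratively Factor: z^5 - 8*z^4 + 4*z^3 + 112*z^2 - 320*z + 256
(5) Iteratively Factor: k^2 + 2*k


(1) = (c)*(c^3 - 6*c^2 + 8*c) = c*(c - 4)*(c^2 - 2*c) = c*(c - 4)*(c - 2)*(c)
(2) = (x)*(x^2 - 5*x + 6) = x*(x - 2)*(x - 3)
(3) = (n - 4)*(n^4 - 2*n^3 - 19*n^2 + 20*n) = (n - 4)*(n - 1)*(n^3 - n^2 - 20*n) = n*(n - 4)*(n - 1)*(n^2 - n - 20) = n*(n - 4)*(n - 1)*(n + 4)*(n - 5)
(4) = (z - 4)*(z^4 - 4*z^3 - 12*z^2 + 64*z - 64) = (z - 4)*(z + 4)*(z^3 - 8*z^2 + 20*z - 16) = (z - 4)^2*(z + 4)*(z^2 - 4*z + 4) = (z - 4)^2*(z - 2)*(z + 4)*(z - 2)
(5) = (k)*(k + 2)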